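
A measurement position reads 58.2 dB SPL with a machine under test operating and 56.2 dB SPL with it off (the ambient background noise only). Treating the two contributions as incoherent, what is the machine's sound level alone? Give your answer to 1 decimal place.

53.9 dB SPL

Subtract intensities: L_src = 10·log₁₀(10^(L_total/10) − 10^(L_bg/10)).
L_src = 10·log₁₀(10^(58.2/10) − 10^(56.2/10)) = 10·log₁₀(243800) = 53.9 dB SPL.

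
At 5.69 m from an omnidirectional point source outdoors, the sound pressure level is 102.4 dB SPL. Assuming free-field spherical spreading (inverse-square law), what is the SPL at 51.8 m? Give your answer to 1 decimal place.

Inverse-square spreading gives ΔL = −20·log₁₀(d₂/d₁).
ΔL = −20·log₁₀(51.8/5.69) = -19.18 dB, so L₂ = 102.4 + (-19.18) = 83.2 dB SPL.

83.2 dB SPL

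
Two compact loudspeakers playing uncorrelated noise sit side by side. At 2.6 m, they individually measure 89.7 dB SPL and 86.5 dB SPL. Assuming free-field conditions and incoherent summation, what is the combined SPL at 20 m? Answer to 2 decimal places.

73.68 dB SPL

Combined at 2.6 m: 10·log₁₀(10^(89.7/10)+10^(86.5/10)) = 91.399 dB SPL.
Then apply −20·log₁₀(20/2.6) = -17.721 dB → 73.68 dB SPL.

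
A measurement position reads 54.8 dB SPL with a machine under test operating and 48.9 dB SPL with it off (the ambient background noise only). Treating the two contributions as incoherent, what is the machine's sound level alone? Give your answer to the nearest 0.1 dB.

Remove the background by subtracting linear intensities:
L_src = 10·log₁₀(10^(54.8/10) − 10^(48.9/10)) = 10·log₁₀(224400) = 53.5 dB SPL.

53.5 dB SPL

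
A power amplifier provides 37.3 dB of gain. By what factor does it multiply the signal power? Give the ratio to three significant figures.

Power ratio = 10^(dB/10).
10^(37.3/10) = 10^(3.730) = 5370.

5370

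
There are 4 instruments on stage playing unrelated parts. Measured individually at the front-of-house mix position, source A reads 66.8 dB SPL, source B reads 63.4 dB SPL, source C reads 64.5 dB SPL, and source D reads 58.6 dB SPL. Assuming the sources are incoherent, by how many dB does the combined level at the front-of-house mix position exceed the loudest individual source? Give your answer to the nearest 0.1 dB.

Add the sources as powers (linear), then convert back to dB:
L_total = 10·log₁₀(10^(66.8/10) + 10^(63.4/10) + 10^(64.5/10) + 10^(58.6/10)) = 70.22 dB SPL.
Excess over the loudest (66.8 dB): 70.22 − 66.8 = 3.4 dB.

3.4 dB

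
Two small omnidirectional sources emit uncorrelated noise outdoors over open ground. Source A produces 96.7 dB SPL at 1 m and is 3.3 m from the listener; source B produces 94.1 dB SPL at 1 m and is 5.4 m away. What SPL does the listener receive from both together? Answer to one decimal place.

At the listener: L_A = 96.7 − 20·log₁₀(3.3) = 86.33 dB; L_B = 94.1 − 20·log₁₀(5.4) = 79.45 dB.
Combined: 10·log₁₀(10^(86.33/10)+10^(79.45/10)) = 87.1 dB SPL.

87.1 dB SPL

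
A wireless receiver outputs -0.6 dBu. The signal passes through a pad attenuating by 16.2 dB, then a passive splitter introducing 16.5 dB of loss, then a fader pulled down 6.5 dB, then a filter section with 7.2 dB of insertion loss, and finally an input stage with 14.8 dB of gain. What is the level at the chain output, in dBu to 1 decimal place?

In dB, series stages simply add:
-0.6 − 16.2 − 16.5 − 6.5 − 7.2 + 14.8 = -32.2 dBu.

-32.2 dBu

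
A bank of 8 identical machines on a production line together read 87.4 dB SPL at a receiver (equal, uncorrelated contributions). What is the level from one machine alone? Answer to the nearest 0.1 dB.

78.4 dB SPL

8 equal incoherent sources add 10·log₁₀(8) = 9.03 dB over one source.
L_one = 87.4 − 9.03 = 78.4 dB SPL.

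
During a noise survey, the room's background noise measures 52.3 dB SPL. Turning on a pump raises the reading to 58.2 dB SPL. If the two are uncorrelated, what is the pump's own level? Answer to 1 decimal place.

Remove the background by subtracting linear intensities:
L_src = 10·log₁₀(10^(58.2/10) − 10^(52.3/10)) = 10·log₁₀(490900) = 56.9 dB SPL.

56.9 dB SPL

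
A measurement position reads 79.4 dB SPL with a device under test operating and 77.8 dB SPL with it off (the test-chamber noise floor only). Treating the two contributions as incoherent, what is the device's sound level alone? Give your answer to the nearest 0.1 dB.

74.3 dB SPL

Remove the background by subtracting linear intensities:
L_src = 10·log₁₀(10^(79.4/10) − 10^(77.8/10)) = 10·log₁₀(26840000) = 74.3 dB SPL.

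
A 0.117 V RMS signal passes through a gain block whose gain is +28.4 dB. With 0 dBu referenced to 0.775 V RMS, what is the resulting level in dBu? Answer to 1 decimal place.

+12.0 dBu

Input level: 20·log₁₀(0.117/0.775) = -16.42 dBu.
Output: -16.42 + 28.4 = +12.0 dBu.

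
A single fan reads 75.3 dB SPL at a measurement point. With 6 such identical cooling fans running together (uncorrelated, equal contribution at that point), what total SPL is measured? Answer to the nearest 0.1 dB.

6 equal incoherent sources raise the level by 10·log₁₀(6) = 7.78 dB.
L_total = 75.3 + 7.78 = 83.1 dB SPL.

83.1 dB SPL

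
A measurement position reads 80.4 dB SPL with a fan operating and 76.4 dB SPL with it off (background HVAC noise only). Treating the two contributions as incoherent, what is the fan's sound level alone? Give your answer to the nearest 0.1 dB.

Remove the background by subtracting linear intensities:
L_src = 10·log₁₀(10^(80.4/10) − 10^(76.4/10)) = 10·log₁₀(66000000) = 78.2 dB SPL.

78.2 dB SPL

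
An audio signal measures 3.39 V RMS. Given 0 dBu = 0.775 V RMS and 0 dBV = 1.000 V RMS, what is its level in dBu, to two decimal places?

+12.82 dBu

dBu = 20·log₁₀(V / 0.775 V).
20·log₁₀(3.39/0.775) = +12.82 dBu.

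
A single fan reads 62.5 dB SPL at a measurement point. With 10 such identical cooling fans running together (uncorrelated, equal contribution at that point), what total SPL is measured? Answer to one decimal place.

10 equal incoherent sources raise the level by 10·log₁₀(10) = 10.00 dB.
L_total = 62.5 + 10.00 = 72.5 dB SPL.

72.5 dB SPL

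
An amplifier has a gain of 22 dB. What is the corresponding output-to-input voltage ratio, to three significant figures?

Voltage ratio = 10^(dB/20).
10^(22/20) = 10^(1.100) = 12.6.

12.6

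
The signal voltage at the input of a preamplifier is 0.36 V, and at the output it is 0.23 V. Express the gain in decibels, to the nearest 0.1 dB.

Voltage is an amplitude quantity, so gain = 20·log₁₀(V_out/V_in).
20·log₁₀(0.23/0.36) = 20·log₁₀(0.6389) = -3.9 dB.

-3.9 dB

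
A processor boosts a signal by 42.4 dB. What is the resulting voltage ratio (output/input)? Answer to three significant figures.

132

Voltage ratio = 10^(dB/20).
10^(42.4/20) = 10^(2.120) = 132.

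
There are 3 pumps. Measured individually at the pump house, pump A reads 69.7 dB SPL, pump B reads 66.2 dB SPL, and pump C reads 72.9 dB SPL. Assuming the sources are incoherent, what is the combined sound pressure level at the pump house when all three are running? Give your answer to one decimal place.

75.2 dB SPL

Uncorrelated sources add in intensity (power), not in dB.
L_total = 10·log₁₀(10^(69.7/10) + 10^(66.2/10) + 10^(72.9/10)) = 10·log₁₀(33000000) = 75.2 dB SPL.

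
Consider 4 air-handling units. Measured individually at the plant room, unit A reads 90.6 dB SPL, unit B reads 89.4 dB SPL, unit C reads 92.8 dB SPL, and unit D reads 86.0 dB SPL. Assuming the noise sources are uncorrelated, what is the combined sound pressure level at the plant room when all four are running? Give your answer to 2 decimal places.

96.36 dB SPL

Incoherent sources sum as intensities:
L_total = 10·log₁₀(10^(90.6/10) + 10^(89.4/10) + 10^(92.8/10) + 10^(86.0/10)) = 10·log₁₀(4323000000) = 96.36 dB SPL.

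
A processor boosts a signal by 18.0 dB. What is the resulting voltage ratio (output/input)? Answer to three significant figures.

Voltage ratio = 10^(dB/20).
10^(18.0/20) = 10^(0.9000) = 7.94.

7.94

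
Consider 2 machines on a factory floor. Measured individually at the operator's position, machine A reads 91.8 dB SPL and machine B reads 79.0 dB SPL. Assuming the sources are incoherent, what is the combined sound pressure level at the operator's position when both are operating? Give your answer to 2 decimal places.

Uncorrelated sources add in intensity (power), not in dB.
L_total = 10·log₁₀(10^(91.8/10) + 10^(79.0/10)) = 10·log₁₀(1593000000) = 92.02 dB SPL.

92.02 dB SPL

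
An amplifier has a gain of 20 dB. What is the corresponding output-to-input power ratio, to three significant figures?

Power ratio = 10^(dB/10).
10^(20/10) = 10^(2.000) = 100.

100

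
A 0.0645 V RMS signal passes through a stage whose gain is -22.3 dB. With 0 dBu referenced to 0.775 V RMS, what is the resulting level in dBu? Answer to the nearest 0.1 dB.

Input level: 20·log₁₀(0.0645/0.775) = -21.59 dBu.
Output: -21.59 − 22.3 = -43.9 dBu.

-43.9 dBu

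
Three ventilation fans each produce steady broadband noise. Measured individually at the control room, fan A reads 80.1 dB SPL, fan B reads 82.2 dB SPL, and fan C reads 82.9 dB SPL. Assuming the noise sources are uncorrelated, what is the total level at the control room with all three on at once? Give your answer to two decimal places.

Incoherent sources sum as intensities:
L_total = 10·log₁₀(10^(80.1/10) + 10^(82.2/10) + 10^(82.9/10)) = 10·log₁₀(463300000) = 86.66 dB SPL.

86.66 dB SPL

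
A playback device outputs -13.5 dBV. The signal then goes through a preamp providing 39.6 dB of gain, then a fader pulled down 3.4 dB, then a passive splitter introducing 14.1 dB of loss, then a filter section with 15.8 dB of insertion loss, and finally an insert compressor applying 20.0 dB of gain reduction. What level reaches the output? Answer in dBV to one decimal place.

-27.2 dBV

Gain stages sum in dB:
-13.5 + 39.6 − 3.4 − 14.1 − 15.8 − 20.0 = -27.2 dBV.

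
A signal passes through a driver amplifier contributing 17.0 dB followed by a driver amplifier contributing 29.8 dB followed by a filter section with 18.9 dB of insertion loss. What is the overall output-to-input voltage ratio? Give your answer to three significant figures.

24.8

Net gain = 17.0 + 29.8 + (−18.9) = 27.9 dB.
Voltage ratio = 10^(27.9/20) = 24.8.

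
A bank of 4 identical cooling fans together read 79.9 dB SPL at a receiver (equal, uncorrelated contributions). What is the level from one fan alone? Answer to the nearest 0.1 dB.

73.9 dB SPL

4 equal incoherent sources add 10·log₁₀(4) = 6.02 dB over one source.
L_one = 79.9 − 6.02 = 73.9 dB SPL.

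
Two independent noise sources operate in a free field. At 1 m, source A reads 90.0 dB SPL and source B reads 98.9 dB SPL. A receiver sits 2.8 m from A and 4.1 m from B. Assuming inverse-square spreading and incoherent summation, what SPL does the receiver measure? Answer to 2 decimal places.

At the listener: L_A = 90.0 − 20·log₁₀(2.8) = 81.057 dB; L_B = 98.9 − 20·log₁₀(4.1) = 86.644 dB.
Combined: 10·log₁₀(10^(81.057/10)+10^(86.644/10)) = 87.70 dB SPL.

87.70 dB SPL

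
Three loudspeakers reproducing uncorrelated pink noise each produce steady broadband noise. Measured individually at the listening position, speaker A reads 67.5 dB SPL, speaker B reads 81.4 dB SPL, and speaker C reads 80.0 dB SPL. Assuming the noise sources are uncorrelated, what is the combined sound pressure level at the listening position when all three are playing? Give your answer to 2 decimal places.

Add the sources as powers (linear), then convert back to dB:
L_total = 10·log₁₀(10^(67.5/10) + 10^(81.4/10) + 10^(80.0/10)) = 10·log₁₀(243700000) = 83.87 dB SPL.

83.87 dB SPL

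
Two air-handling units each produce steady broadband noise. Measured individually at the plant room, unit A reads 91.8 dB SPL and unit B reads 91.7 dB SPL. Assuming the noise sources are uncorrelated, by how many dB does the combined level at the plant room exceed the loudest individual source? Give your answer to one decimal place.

Add the sources as powers (linear), then convert back to dB:
L_total = 10·log₁₀(10^(91.8/10) + 10^(91.7/10)) = 94.76 dB SPL.
Excess over the loudest (91.8 dB): 94.76 − 91.8 = 3.0 dB.

3.0 dB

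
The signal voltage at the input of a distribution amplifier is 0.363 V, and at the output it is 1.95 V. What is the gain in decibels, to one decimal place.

14.6 dB

Voltage ratio → dB uses the 20·log₁₀ form:
20·log₁₀(1.95/0.363) = 20·log₁₀(5.372) = 14.6 dB.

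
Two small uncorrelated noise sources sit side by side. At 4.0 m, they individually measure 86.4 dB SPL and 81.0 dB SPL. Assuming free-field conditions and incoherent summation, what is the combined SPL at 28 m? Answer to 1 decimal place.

70.6 dB SPL

Combined at 4.0 m: 10·log₁₀(10^(86.4/10)+10^(81.0/10)) = 87.50 dB SPL.
Then apply −20·log₁₀(28/4.0) = -16.90 dB → 70.6 dB SPL.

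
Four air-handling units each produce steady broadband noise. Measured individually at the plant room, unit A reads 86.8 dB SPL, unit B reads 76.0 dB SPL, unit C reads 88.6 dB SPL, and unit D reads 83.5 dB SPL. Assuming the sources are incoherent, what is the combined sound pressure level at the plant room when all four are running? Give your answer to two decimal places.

91.66 dB SPL

Add the sources as powers (linear), then convert back to dB:
L_total = 10·log₁₀(10^(86.8/10) + 10^(76.0/10) + 10^(88.6/10) + 10^(83.5/10)) = 10·log₁₀(1467000000) = 91.66 dB SPL.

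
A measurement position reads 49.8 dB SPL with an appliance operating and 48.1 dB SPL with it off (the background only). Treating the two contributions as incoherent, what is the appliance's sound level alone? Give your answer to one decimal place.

Remove the background by subtracting linear intensities:
L_src = 10·log₁₀(10^(49.8/10) − 10^(48.1/10)) = 10·log₁₀(30930) = 44.9 dB SPL.

44.9 dB SPL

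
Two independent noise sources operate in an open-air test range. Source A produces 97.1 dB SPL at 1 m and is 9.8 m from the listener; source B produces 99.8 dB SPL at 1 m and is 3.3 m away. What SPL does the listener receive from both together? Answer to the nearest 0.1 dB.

At the listener: L_A = 97.1 − 20·log₁₀(9.8) = 77.28 dB; L_B = 99.8 − 20·log₁₀(3.3) = 89.43 dB.
Combined: 10·log₁₀(10^(77.28/10)+10^(89.43/10)) = 89.7 dB SPL.

89.7 dB SPL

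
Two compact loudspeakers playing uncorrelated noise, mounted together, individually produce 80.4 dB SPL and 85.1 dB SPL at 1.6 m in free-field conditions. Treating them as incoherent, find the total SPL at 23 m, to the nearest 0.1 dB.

63.2 dB SPL

Combined at 1.6 m: 10·log₁₀(10^(80.4/10)+10^(85.1/10)) = 86.37 dB SPL.
Then apply −20·log₁₀(23/1.6) = -23.15 dB → 63.2 dB SPL.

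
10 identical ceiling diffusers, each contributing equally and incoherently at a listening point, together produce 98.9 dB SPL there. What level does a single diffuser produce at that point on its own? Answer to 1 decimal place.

88.9 dB SPL

10 equal incoherent sources add 10·log₁₀(10) = 10.00 dB over one source.
L_one = 98.9 − 10.00 = 88.9 dB SPL.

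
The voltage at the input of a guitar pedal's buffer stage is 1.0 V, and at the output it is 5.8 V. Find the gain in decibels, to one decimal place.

15.3 dB

Voltage ratio → dB uses the 20·log₁₀ form:
20·log₁₀(5.8/1.0) = 20·log₁₀(5.800) = 15.3 dB.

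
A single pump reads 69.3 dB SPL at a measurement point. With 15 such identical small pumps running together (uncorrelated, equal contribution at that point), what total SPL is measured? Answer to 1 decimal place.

15 equal incoherent sources raise the level by 10·log₁₀(15) = 11.76 dB.
L_total = 69.3 + 11.76 = 81.1 dB SPL.

81.1 dB SPL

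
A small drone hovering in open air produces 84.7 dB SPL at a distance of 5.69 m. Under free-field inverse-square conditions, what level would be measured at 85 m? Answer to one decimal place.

Inverse-square spreading gives ΔL = −20·log₁₀(d₂/d₁).
ΔL = −20·log₁₀(85/5.69) = -23.49 dB, so L₂ = 84.7 + (-23.49) = 61.2 dB SPL.

61.2 dB SPL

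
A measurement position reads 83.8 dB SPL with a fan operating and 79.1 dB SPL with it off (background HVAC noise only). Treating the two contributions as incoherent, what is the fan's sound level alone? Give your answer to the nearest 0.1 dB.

Subtract intensities: L_src = 10·log₁₀(10^(L_total/10) − 10^(L_bg/10)).
L_src = 10·log₁₀(10^(83.8/10) − 10^(79.1/10)) = 10·log₁₀(158600000) = 82.0 dB SPL.

82.0 dB SPL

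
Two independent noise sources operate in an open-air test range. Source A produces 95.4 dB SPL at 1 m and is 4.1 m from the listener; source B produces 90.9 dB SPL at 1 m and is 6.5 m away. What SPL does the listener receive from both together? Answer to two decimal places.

83.72 dB SPL

At the listener: L_A = 95.4 − 20·log₁₀(4.1) = 83.144 dB; L_B = 90.9 − 20·log₁₀(6.5) = 74.642 dB.
Combined: 10·log₁₀(10^(83.144/10)+10^(74.642/10)) = 83.72 dB SPL.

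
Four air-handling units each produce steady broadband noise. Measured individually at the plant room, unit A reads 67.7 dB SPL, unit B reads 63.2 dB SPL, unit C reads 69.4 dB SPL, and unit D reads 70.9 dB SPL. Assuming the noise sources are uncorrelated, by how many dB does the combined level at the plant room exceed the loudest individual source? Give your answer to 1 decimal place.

3.7 dB

Incoherent sources sum as intensities:
L_total = 10·log₁₀(10^(67.7/10) + 10^(63.2/10) + 10^(69.4/10) + 10^(70.9/10)) = 74.62 dB SPL.
Excess over the loudest (70.9 dB): 74.62 − 70.9 = 3.7 dB.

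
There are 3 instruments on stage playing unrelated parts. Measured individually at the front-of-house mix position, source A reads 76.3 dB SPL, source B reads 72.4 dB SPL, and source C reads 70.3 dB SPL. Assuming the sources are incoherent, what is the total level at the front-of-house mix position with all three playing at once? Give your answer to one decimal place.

78.5 dB SPL

Uncorrelated sources add in intensity (power), not in dB.
L_total = 10·log₁₀(10^(76.3/10) + 10^(72.4/10) + 10^(70.3/10)) = 10·log₁₀(70750000) = 78.5 dB SPL.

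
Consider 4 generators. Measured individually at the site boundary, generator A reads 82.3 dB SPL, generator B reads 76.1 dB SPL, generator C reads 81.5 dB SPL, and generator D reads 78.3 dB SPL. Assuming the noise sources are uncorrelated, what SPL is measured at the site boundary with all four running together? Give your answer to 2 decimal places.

86.23 dB SPL

Incoherent sources sum as intensities:
L_total = 10·log₁₀(10^(82.3/10) + 10^(76.1/10) + 10^(81.5/10) + 10^(78.3/10)) = 10·log₁₀(419400000) = 86.23 dB SPL.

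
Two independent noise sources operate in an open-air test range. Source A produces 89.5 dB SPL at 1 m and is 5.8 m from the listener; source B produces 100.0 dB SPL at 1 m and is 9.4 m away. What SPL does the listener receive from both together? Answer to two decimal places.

81.45 dB SPL

At the listener: L_A = 89.5 − 20·log₁₀(5.8) = 74.231 dB; L_B = 100.0 − 20·log₁₀(9.4) = 80.537 dB.
Combined: 10·log₁₀(10^(74.231/10)+10^(80.537/10)) = 81.45 dB SPL.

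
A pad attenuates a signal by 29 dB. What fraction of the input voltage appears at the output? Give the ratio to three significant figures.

0.0355

Voltage ratio = 10^(dB/20).
10^(-29/20) = 10^(-1.450) = 0.0355.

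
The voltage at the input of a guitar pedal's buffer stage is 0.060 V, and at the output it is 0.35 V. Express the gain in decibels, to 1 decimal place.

15.3 dB

For a voltage ratio, dB = 20·log₁₀(V₂/V₁).
20·log₁₀(0.35/0.060) = 20·log₁₀(5.833) = 15.3 dB.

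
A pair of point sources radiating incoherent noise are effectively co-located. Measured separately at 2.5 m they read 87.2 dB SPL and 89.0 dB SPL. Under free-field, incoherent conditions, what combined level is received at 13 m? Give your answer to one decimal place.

Combined at 2.5 m: 10·log₁₀(10^(87.2/10)+10^(89.0/10)) = 91.20 dB SPL.
Then apply −20·log₁₀(13/2.5) = -14.32 dB → 76.9 dB SPL.

76.9 dB SPL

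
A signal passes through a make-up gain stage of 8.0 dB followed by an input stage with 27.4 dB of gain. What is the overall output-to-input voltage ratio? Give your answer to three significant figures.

Net gain = 8.0 + 27.4 = 35.4 dB.
Voltage ratio = 10^(35.4/20) = 58.9.

58.9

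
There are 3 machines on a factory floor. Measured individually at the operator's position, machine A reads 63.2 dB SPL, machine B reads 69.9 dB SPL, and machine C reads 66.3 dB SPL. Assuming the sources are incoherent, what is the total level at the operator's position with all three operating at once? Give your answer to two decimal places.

Incoherent sources sum as intensities:
L_total = 10·log₁₀(10^(63.2/10) + 10^(69.9/10) + 10^(66.3/10)) = 10·log₁₀(16130000) = 72.08 dB SPL.

72.08 dB SPL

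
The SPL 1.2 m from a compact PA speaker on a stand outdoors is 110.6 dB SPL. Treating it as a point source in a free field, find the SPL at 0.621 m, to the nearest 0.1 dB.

116.3 dB SPL

Inverse-square spreading gives ΔL = −20·log₁₀(d₂/d₁).
ΔL = −20·log₁₀(0.621/1.2) = 5.72 dB, so L₂ = 110.6 + (5.72) = 116.3 dB SPL.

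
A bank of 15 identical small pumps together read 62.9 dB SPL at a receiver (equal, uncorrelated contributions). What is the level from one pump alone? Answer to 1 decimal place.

51.1 dB SPL

15 equal incoherent sources add 10·log₁₀(15) = 11.76 dB over one source.
L_one = 62.9 − 11.76 = 51.1 dB SPL.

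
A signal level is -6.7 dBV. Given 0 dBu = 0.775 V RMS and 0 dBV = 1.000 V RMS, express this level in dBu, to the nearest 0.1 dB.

-4.5 dBu

The offset between the scales is 20·log₁₀(0.775/1.000) = −2.214 dB.
So dBu = -6.7 + 2.214 = -4.5 dBu.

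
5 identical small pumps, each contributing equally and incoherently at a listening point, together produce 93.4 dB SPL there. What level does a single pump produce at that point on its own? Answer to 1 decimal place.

86.4 dB SPL

5 equal incoherent sources add 10·log₁₀(5) = 6.99 dB over one source.
L_one = 93.4 − 6.99 = 86.4 dB SPL.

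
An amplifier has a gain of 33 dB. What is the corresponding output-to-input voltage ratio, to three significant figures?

44.7

Voltage ratio = 10^(dB/20).
10^(33/20) = 10^(1.650) = 44.7.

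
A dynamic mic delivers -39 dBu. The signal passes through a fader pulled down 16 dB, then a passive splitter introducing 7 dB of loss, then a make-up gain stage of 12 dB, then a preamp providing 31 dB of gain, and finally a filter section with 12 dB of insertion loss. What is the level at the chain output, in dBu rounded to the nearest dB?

-31 dBu

In dB, series stages simply add:
-39 − 16 − 7 + 12 + 31 − 12 = -31 dBu.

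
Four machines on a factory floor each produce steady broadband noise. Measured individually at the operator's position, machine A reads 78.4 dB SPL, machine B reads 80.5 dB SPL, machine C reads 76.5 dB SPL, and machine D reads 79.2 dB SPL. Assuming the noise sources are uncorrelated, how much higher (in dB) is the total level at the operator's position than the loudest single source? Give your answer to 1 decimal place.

Incoherent sources sum as intensities:
L_total = 10·log₁₀(10^(78.4/10) + 10^(80.5/10) + 10^(76.5/10) + 10^(79.2/10)) = 84.90 dB SPL.
Excess over the loudest (80.5 dB): 84.90 − 80.5 = 4.4 dB.

4.4 dB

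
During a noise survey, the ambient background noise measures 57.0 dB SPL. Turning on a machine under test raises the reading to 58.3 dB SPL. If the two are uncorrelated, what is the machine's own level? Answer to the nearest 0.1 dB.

Subtract intensities: L_src = 10·log₁₀(10^(L_total/10) − 10^(L_bg/10)).
L_src = 10·log₁₀(10^(58.3/10) − 10^(57.0/10)) = 10·log₁₀(174900) = 52.4 dB SPL.

52.4 dB SPL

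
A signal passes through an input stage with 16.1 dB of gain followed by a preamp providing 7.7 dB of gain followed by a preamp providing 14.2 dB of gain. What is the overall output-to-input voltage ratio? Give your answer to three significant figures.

Net gain = 16.1 + 7.7 + 14.2 = 38.0 dB.
Voltage ratio = 10^(38.0/20) = 79.4.

79.4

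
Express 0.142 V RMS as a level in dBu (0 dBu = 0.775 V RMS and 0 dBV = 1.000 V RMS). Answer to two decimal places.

-14.74 dBu

dBu = 20·log₁₀(V / 0.775 V).
20·log₁₀(0.142/0.775) = -14.74 dBu.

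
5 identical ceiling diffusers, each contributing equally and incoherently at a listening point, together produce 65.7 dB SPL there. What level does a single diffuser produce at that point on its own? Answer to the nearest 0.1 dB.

5 equal incoherent sources add 10·log₁₀(5) = 6.99 dB over one source.
L_one = 65.7 − 6.99 = 58.7 dB SPL.

58.7 dB SPL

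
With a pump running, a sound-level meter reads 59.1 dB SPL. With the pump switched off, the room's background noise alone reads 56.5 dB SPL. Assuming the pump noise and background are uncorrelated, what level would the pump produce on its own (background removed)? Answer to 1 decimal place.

55.6 dB SPL

Background correction is a power subtraction:
L_src = 10·log₁₀(10^(59.1/10) − 10^(56.5/10)) = 10·log₁₀(366100) = 55.6 dB SPL.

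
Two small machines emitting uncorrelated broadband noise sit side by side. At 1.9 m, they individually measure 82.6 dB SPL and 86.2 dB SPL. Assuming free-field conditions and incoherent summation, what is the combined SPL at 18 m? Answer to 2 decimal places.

Combined at 1.9 m: 10·log₁₀(10^(82.6/10)+10^(86.2/10)) = 87.773 dB SPL.
Then apply −20·log₁₀(18/1.9) = -19.530 dB → 68.24 dB SPL.

68.24 dB SPL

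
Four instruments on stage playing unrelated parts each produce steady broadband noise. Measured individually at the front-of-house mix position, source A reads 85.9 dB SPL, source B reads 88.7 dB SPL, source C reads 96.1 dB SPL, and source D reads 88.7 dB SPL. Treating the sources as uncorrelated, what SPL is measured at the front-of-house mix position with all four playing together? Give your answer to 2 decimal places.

Uncorrelated sources add in intensity (power), not in dB.
L_total = 10·log₁₀(10^(85.9/10) + 10^(88.7/10) + 10^(96.1/10) + 10^(88.7/10)) = 10·log₁₀(5945000000) = 97.74 dB SPL.

97.74 dB SPL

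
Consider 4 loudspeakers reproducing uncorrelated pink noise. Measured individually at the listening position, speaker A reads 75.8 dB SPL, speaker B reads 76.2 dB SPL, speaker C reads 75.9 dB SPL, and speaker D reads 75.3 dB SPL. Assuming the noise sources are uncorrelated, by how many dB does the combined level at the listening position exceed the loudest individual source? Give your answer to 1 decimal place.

5.6 dB

Add the sources as powers (linear), then convert back to dB:
L_total = 10·log₁₀(10^(75.8/10) + 10^(76.2/10) + 10^(75.9/10) + 10^(75.3/10)) = 81.83 dB SPL.
Excess over the loudest (76.2 dB): 81.83 − 76.2 = 5.6 dB.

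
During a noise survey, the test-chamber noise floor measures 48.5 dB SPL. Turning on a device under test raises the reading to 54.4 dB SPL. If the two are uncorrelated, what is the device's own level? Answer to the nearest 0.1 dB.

53.1 dB SPL

Background correction is a power subtraction:
L_src = 10·log₁₀(10^(54.4/10) − 10^(48.5/10)) = 10·log₁₀(204600) = 53.1 dB SPL.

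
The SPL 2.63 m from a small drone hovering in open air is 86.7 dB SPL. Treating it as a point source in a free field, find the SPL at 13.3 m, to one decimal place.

For a point source in a free field, ΔL = −20·log₁₀(d₂/d₁).
ΔL = −20·log₁₀(13.3/2.63) = -14.08 dB, so L₂ = 86.7 + (-14.08) = 72.6 dB SPL.

72.6 dB SPL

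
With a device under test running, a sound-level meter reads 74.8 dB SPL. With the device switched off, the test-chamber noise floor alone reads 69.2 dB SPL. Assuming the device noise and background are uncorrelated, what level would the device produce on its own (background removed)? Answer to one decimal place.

73.4 dB SPL

Remove the background by subtracting linear intensities:
L_src = 10·log₁₀(10^(74.8/10) − 10^(69.2/10)) = 10·log₁₀(21880000) = 73.4 dB SPL.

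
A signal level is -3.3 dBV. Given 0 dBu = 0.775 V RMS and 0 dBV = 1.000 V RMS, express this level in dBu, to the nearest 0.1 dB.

The offset between the scales is 20·log₁₀(0.775/1.000) = −2.214 dB.
So dBu = -3.3 + 2.214 = -1.1 dBu.

-1.1 dBu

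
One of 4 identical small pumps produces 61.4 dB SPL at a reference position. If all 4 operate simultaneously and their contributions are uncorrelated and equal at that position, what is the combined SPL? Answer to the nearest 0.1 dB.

67.4 dB SPL

4 equal incoherent sources raise the level by 10·log₁₀(4) = 6.02 dB.
L_total = 61.4 + 6.02 = 67.4 dB SPL.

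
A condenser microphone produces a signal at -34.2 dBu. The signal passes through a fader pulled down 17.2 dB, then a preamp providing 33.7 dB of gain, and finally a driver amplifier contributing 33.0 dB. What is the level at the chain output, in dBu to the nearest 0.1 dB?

+15.3 dBu

Gain stages sum in dB:
-34.2 − 17.2 + 33.7 + 33.0 = +15.3 dBu.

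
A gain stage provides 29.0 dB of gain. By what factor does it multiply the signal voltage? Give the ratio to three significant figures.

28.2

Voltage ratio = 10^(dB/20).
10^(29.0/20) = 10^(1.450) = 28.2.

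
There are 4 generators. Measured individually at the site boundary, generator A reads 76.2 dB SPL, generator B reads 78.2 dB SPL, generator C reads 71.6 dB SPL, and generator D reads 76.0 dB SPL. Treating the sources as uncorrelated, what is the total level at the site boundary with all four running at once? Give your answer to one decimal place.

82.1 dB SPL

Incoherent sources sum as intensities:
L_total = 10·log₁₀(10^(76.2/10) + 10^(78.2/10) + 10^(71.6/10) + 10^(76.0/10)) = 10·log₁₀(162000000) = 82.1 dB SPL.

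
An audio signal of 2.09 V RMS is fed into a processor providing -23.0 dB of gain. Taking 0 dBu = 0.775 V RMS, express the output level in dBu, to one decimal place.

Input level: 20·log₁₀(2.09/0.775) = 8.62 dBu.
Output: 8.62 − 23.0 = -14.4 dBu.

-14.4 dBu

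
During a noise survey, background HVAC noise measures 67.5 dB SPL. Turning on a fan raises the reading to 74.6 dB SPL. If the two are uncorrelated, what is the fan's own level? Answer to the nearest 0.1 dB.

73.7 dB SPL

Remove the background by subtracting linear intensities:
L_src = 10·log₁₀(10^(74.6/10) − 10^(67.5/10)) = 10·log₁₀(23220000) = 73.7 dB SPL.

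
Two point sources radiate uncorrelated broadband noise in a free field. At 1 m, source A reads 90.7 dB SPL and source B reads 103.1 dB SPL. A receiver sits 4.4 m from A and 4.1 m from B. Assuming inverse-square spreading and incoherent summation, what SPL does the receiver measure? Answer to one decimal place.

91.1 dB SPL

At the listener: L_A = 90.7 − 20·log₁₀(4.4) = 77.83 dB; L_B = 103.1 − 20·log₁₀(4.1) = 90.84 dB.
Combined: 10·log₁₀(10^(77.83/10)+10^(90.84/10)) = 91.1 dB SPL.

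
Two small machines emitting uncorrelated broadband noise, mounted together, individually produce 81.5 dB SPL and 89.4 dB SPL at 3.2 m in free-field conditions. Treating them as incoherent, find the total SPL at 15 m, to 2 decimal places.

Combined at 3.2 m: 10·log₁₀(10^(81.5/10)+10^(89.4/10)) = 90.053 dB SPL.
Then apply −20·log₁₀(15/3.2) = -13.419 dB → 76.63 dB SPL.

76.63 dB SPL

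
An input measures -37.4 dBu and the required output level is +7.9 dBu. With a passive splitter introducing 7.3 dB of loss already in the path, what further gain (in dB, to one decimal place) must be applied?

52.6 dB

The required make-up gain is the shortfall in the dB sum.
G = +7.9 − (-37.4) + 7.3 = 52.6 dB.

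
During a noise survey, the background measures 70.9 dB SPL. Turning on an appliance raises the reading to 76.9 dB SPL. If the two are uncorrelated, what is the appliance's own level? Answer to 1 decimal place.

Remove the background by subtracting linear intensities:
L_src = 10·log₁₀(10^(76.9/10) − 10^(70.9/10)) = 10·log₁₀(36680000) = 75.6 dB SPL.

75.6 dB SPL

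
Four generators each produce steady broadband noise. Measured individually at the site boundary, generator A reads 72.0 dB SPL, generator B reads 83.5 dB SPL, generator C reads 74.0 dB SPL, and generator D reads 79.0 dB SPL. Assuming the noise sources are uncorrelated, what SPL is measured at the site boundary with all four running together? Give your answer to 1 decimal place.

Uncorrelated sources add in intensity (power), not in dB.
L_total = 10·log₁₀(10^(72.0/10) + 10^(83.5/10) + 10^(74.0/10) + 10^(79.0/10)) = 10·log₁₀(344300000) = 85.4 dB SPL.

85.4 dB SPL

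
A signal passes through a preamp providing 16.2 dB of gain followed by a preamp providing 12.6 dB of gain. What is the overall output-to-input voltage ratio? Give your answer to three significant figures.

Net gain = 16.2 + 12.6 = 28.8 dB.
Voltage ratio = 10^(28.8/20) = 27.5.

27.5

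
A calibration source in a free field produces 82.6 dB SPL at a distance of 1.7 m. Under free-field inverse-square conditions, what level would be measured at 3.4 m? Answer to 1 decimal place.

76.6 dB SPL

For a point source in a free field, ΔL = −20·log₁₀(d₂/d₁).
ΔL = −20·log₁₀(3.4/1.7) = -6.02 dB, so L₂ = 82.6 + (-6.02) = 76.6 dB SPL.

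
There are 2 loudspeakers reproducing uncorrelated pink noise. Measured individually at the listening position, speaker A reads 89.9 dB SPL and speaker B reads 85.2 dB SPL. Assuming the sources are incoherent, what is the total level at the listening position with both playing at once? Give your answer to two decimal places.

Add the sources as powers (linear), then convert back to dB:
L_total = 10·log₁₀(10^(89.9/10) + 10^(85.2/10)) = 10·log₁₀(1308000000) = 91.17 dB SPL.

91.17 dB SPL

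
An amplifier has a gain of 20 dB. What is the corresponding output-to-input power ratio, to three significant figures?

Power ratio = 10^(dB/10).
10^(20/10) = 10^(2.000) = 100.

100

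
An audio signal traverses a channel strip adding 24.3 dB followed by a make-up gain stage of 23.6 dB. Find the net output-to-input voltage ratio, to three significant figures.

248

Net gain = 24.3 + 23.6 = 47.9 dB.
Voltage ratio = 10^(47.9/20) = 248.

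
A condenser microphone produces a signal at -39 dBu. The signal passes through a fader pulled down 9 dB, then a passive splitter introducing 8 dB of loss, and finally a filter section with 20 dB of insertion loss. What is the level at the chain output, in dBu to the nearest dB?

In dB, series stages simply add:
-39 − 9 − 8 − 20 = -76 dBu.

-76 dBu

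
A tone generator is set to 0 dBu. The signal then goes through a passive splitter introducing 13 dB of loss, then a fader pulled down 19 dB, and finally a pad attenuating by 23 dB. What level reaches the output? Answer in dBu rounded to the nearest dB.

-55 dBu

Cascaded gains and losses add directly in dB.
0 − 13 − 19 − 23 = -55 dBu.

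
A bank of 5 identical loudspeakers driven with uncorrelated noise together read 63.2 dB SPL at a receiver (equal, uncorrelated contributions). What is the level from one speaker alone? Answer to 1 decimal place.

56.2 dB SPL

5 equal incoherent sources add 10·log₁₀(5) = 6.99 dB over one source.
L_one = 63.2 − 6.99 = 56.2 dB SPL.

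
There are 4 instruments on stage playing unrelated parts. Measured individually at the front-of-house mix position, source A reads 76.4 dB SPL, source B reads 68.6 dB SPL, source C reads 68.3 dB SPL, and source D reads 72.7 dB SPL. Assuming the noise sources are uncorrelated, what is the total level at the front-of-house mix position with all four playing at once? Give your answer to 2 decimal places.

78.82 dB SPL

Add the sources as powers (linear), then convert back to dB:
L_total = 10·log₁₀(10^(76.4/10) + 10^(68.6/10) + 10^(68.3/10) + 10^(72.7/10)) = 10·log₁₀(76280000) = 78.82 dB SPL.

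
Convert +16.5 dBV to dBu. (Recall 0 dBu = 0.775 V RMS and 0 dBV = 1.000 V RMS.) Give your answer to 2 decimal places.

+18.71 dBu

The offset between the scales is 20·log₁₀(0.775/1.000) = −2.214 dB.
So dBu = +16.5 + 2.214 = +18.71 dBu.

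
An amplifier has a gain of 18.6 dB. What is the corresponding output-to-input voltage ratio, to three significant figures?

Voltage ratio = 10^(dB/20).
10^(18.6/20) = 10^(0.9300) = 8.51.

8.51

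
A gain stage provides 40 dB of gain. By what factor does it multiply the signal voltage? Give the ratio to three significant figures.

Voltage ratio = 10^(dB/20).
10^(40/20) = 10^(2.000) = 100.

100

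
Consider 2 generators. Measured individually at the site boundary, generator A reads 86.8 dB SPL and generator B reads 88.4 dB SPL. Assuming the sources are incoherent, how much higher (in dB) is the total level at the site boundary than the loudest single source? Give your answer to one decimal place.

Uncorrelated sources add in intensity (power), not in dB.
L_total = 10·log₁₀(10^(86.8/10) + 10^(88.4/10)) = 90.68 dB SPL.
Excess over the loudest (88.4 dB): 90.68 − 88.4 = 2.3 dB.

2.3 dB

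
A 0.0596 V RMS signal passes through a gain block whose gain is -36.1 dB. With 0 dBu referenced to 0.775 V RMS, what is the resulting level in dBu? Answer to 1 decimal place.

-58.4 dBu

Input level: 20·log₁₀(0.0596/0.775) = -22.28 dBu.
Output: -22.28 − 36.1 = -58.4 dBu.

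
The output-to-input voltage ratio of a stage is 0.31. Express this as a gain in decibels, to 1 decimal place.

-10.2 dB

For a voltage ratio, dB = 20·log₁₀(V₂/V₁).
20·log₁₀(0.31) = -10.2 dB.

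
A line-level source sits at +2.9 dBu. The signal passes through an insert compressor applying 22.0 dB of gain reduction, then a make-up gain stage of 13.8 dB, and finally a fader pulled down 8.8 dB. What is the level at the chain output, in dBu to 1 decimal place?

Cascaded gains and losses add directly in dB.
+2.9 − 22.0 + 13.8 − 8.8 = -14.1 dBu.

-14.1 dBu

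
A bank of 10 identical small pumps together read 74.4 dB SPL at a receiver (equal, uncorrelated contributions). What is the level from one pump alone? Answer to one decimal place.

64.4 dB SPL

10 equal incoherent sources add 10·log₁₀(10) = 10.00 dB over one source.
L_one = 74.4 − 10.00 = 64.4 dB SPL.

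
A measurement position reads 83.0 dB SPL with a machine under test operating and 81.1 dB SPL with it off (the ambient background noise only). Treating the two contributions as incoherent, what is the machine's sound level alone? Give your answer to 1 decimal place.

Subtract intensities: L_src = 10·log₁₀(10^(L_total/10) − 10^(L_bg/10)).
L_src = 10·log₁₀(10^(83.0/10) − 10^(81.1/10)) = 10·log₁₀(70700000) = 78.5 dB SPL.

78.5 dB SPL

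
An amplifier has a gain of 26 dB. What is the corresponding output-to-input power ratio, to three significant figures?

398

Power ratio = 10^(dB/10).
10^(26/10) = 10^(2.600) = 398.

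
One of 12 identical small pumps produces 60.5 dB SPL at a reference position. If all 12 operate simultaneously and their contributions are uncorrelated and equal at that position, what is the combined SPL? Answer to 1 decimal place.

71.3 dB SPL

12 equal incoherent sources raise the level by 10·log₁₀(12) = 10.79 dB.
L_total = 60.5 + 10.79 = 71.3 dB SPL.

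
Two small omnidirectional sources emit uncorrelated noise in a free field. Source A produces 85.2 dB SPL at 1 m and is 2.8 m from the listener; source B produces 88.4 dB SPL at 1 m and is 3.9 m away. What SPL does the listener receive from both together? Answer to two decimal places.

At the listener: L_A = 85.2 − 20·log₁₀(2.8) = 76.257 dB; L_B = 88.4 − 20·log₁₀(3.9) = 76.579 dB.
Combined: 10·log₁₀(10^(76.257/10)+10^(76.579/10)) = 79.43 dB SPL.

79.43 dB SPL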